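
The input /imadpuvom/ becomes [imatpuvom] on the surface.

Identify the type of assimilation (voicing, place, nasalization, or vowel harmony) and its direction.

/d/→[t].
Each target copies a feature from the following segment, so the direction is regressive.

voicing assimilation, regressive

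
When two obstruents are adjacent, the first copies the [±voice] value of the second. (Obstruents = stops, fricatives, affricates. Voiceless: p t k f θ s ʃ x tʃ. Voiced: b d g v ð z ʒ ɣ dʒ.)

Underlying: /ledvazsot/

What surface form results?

/z/ before /s/ (voiceless) → [s]

[ledvassot]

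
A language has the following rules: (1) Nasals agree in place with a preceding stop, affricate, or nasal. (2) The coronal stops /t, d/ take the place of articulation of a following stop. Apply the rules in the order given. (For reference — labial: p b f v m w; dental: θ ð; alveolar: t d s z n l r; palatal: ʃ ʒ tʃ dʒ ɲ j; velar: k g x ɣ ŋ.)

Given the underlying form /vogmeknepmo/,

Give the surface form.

Rule 1: /m/ after /g/ (velar) → [ŋ]
Rule 1: /n/ after /k/ (velar) → [ŋ]
After rule 1: vogŋekŋepmo
Rule 2: no segment meets the rule's conditions; no change.

[vogŋekŋepmo]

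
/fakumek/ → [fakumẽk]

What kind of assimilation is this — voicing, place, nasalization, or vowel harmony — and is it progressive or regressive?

nasalization, progressive

/e/→[ẽ].
Each target copies a feature from the preceding segment, so the direction is progressive.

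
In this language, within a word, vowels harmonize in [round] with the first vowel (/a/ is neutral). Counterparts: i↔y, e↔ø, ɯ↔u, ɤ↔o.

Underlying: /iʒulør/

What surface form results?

/u/ harmonizes with /i/ ([-round]) → [ɯ]
/ø/ harmonizes with /i/ ([-round]) → [e]

[iʒɯler]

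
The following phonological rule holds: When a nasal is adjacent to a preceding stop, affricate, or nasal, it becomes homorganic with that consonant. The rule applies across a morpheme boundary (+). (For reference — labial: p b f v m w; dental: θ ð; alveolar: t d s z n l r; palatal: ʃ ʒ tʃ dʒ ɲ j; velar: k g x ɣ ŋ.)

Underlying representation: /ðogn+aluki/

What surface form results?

[ðogŋ+aluki]

/n/ after /g/ (velar) → [ŋ]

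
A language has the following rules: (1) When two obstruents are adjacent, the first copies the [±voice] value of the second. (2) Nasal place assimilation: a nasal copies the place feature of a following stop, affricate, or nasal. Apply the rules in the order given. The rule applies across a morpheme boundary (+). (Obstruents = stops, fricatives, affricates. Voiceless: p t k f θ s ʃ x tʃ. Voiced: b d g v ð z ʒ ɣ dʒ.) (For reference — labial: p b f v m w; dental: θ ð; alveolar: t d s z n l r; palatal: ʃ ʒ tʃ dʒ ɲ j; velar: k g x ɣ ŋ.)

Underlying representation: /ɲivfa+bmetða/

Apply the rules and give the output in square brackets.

[ɲiffa+bmedða]

Rule 1: /v/ before /f/ (voiceless) → [f]
Rule 1: /t/ before /ð/ (voiced) → [d]
After rule 1: ɲiffa+bmedða
Rule 2: no segment meets the rule's conditions; no change.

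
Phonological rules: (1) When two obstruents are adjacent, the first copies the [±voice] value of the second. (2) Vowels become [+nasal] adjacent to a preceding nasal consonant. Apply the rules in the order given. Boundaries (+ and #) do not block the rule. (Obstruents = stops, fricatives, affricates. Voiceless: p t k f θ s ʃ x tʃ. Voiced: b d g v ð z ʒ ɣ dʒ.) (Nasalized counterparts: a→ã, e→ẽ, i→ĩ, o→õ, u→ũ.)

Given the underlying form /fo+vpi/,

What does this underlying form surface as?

[fo+fpi]

Rule 1: /v/ before /p/ (voiceless) → [f]
After rule 1: fo+fpi
Rule 2: no segment meets the rule's conditions; no change.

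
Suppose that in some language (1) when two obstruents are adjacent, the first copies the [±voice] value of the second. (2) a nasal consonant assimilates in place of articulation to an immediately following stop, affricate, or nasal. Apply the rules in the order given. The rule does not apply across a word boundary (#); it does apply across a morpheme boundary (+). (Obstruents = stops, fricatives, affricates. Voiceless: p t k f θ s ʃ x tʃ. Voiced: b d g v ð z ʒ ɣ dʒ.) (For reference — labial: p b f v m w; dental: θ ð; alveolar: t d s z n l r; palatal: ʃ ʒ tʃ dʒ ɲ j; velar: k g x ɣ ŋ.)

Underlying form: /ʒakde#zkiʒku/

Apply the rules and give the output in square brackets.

[ʒagde#skiʃku]

Rule 1: /k/ before /d/ (voiced) → [g]
Rule 1: /z/ before /k/ (voiceless) → [s]
Rule 1: /ʒ/ before /k/ (voiceless) → [ʃ]
After rule 1: ʒagde#skiʃku
Rule 2: no segment meets the rule's conditions; no change.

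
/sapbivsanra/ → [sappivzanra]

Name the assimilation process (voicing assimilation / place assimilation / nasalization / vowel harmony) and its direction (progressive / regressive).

/b/→[p] /s/→[z].
Each target copies a feature from the preceding segment, so the direction is progressive.

voicing assimilation, progressive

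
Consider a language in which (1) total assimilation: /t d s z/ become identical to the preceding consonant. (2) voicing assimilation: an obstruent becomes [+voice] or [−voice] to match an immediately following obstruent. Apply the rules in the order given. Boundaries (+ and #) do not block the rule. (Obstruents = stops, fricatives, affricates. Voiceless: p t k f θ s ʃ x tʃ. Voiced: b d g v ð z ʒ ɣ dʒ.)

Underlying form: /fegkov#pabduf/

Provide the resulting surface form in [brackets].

Rule 1: /d/ after /b/ → [b] (total assimilation)
After rule 1: fegkov#pabbuf
Rule 2: /g/ before /k/ (voiceless) → [k]
Rule 2: /v/ before /p/ (voiceless) → [f]

[fekkof#pabbuf]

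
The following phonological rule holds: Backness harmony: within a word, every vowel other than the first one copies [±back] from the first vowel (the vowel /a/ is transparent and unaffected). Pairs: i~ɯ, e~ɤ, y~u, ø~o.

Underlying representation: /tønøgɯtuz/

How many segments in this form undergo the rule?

2

/ɯ/ harmonizes with /ø/ ([-back]) → [i]
/u/ harmonizes with /ø/ ([-back]) → [y]
2 segments change.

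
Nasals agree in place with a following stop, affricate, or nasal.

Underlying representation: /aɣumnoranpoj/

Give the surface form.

/m/ before /n/ (alveolar) → [n]
/n/ before /p/ (labial) → [m]

[aɣunnorampoj]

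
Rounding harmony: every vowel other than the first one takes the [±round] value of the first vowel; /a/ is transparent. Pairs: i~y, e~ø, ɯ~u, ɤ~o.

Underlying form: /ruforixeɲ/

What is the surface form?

[ruforyxøɲ]

/i/ harmonizes with /u/ ([+round]) → [y]
/e/ harmonizes with /u/ ([+round]) → [ø]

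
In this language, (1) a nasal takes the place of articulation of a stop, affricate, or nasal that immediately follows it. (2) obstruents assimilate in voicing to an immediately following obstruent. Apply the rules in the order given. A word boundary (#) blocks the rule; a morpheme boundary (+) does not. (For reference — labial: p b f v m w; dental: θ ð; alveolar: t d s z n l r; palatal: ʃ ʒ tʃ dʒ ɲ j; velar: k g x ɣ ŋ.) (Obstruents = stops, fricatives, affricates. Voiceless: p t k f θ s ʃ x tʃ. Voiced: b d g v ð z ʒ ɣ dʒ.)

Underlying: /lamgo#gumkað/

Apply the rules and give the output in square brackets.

[laŋgo#guŋkað]

Rule 1: /m/ before /g/ (velar) → [ŋ]
Rule 1: /m/ before /k/ (velar) → [ŋ]
After rule 1: laŋgo#guŋkað
Rule 2: no segment meets the rule's conditions; no change.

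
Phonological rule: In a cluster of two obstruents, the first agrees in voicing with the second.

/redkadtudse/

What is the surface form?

/d/ before /k/ (voiceless) → [t]
/d/ before /t/ (voiceless) → [t]
/d/ before /s/ (voiceless) → [t]

[retkattutse]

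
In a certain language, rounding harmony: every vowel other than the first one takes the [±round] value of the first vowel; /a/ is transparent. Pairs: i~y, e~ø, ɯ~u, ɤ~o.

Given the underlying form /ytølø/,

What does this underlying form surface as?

[ytølø]

no segment meets the rule's conditions; no change.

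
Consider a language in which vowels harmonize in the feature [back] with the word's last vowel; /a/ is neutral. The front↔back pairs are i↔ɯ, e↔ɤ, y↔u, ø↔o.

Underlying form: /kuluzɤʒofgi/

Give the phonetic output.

[kylyzeʒøfgi]

/u/ harmonizes with /i/ ([-back]) → [y]
/u/ harmonizes with /i/ ([-back]) → [y]
/ɤ/ harmonizes with /i/ ([-back]) → [e]
/o/ harmonizes with /i/ ([-back]) → [ø]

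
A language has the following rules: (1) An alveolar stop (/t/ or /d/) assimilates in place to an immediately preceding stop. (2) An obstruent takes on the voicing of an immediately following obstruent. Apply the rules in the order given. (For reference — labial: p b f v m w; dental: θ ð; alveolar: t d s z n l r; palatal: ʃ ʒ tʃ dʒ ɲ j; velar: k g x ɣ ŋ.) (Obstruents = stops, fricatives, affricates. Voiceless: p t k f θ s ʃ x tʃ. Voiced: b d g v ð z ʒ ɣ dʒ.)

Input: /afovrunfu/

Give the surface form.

Rule 1: no segment meets the rule's conditions; no change.
After rule 1: afovrunfu
Rule 2: no segment meets the rule's conditions; no change.

[afovrunfu]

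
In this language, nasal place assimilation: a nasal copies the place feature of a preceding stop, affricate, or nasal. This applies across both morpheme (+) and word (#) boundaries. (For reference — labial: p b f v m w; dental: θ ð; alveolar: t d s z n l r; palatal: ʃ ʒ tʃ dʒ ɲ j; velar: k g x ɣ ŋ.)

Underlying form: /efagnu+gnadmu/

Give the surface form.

[efagŋu+gŋadnu]

/n/ after /g/ (velar) → [ŋ]
/n/ after /g/ (velar) → [ŋ]
/m/ after /d/ (alveolar) → [n]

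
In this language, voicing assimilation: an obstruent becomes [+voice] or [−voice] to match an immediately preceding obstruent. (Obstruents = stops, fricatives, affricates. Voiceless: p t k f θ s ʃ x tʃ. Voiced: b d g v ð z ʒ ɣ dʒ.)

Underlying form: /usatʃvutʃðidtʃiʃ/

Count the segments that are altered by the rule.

3

/v/ after /tʃ/ (voiceless) → [f]
/ð/ after /tʃ/ (voiceless) → [θ]
/tʃ/ after /d/ (voiced) → [dʒ]
3 segments change.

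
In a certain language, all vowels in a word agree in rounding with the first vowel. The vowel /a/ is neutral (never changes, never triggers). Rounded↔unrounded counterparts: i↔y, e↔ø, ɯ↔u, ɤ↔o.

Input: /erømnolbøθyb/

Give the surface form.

/ø/ harmonizes with /e/ ([-round]) → [e]
/o/ harmonizes with /e/ ([-round]) → [ɤ]
/ø/ harmonizes with /e/ ([-round]) → [e]
/y/ harmonizes with /e/ ([-round]) → [i]

[eremnɤlbeθib]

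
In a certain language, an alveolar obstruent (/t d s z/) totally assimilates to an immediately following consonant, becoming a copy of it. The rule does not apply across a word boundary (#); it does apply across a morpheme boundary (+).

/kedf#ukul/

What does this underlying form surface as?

[keff#ukul]

/d/ before /f/ → [f] (total assimilation)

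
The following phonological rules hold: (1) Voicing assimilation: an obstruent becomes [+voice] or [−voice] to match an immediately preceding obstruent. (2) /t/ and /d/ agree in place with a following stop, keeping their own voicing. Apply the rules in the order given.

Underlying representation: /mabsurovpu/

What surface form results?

Rule 1: /s/ after /b/ (voiced) → [z]
Rule 1: /p/ after /v/ (voiced) → [b]
After rule 1: mabzurovbu
Rule 2: no segment meets the rule's conditions; no change.

[mabzurovbu]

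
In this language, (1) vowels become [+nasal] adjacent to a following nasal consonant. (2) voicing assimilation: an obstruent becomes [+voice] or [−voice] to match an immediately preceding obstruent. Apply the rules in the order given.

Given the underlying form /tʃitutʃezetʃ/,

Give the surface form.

[tʃitutʃezetʃ]

Rule 1: no segment meets the rule's conditions; no change.
After rule 1: tʃitutʃezetʃ
Rule 2: no segment meets the rule's conditions; no change.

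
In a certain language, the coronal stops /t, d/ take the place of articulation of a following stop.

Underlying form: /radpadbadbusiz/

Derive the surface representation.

[rabpabbabbusiz]

/d/ before /p/ (labial) → [b]
/d/ before /b/ (labial) → [b]
/d/ before /b/ (labial) → [b]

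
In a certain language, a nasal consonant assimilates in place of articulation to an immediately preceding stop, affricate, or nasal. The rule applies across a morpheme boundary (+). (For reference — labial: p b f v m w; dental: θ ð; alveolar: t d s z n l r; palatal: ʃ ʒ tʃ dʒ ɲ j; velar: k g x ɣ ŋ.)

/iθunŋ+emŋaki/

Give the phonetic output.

[iθunn+emmaki]

/ŋ/ after /n/ (alveolar) → [n]
/ŋ/ after /m/ (labial) → [m]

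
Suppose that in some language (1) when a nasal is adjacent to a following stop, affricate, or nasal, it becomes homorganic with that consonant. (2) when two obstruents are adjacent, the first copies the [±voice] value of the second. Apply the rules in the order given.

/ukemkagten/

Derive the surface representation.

[ukeŋkakten]

Rule 1: /m/ before /k/ (velar) → [ŋ]
After rule 1: ukeŋkagten
Rule 2: /g/ before /t/ (voiceless) → [k]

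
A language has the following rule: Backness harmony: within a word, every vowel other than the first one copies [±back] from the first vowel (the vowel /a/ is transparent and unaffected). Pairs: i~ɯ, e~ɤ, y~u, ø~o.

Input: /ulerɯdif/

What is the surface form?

/e/ harmonizes with /u/ ([+back]) → [ɤ]
/i/ harmonizes with /u/ ([+back]) → [ɯ]

[ulɤrɯdɯf]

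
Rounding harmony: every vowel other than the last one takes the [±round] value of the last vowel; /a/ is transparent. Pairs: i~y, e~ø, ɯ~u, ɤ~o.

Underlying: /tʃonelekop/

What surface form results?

/e/ harmonizes with /o/ ([+round]) → [ø]
/e/ harmonizes with /o/ ([+round]) → [ø]

[tʃonøløkop]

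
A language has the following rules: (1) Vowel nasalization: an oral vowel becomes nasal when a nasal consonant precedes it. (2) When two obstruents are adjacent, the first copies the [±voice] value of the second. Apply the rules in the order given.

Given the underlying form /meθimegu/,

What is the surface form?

[mẽθimẽgu]

Rule 1: /e/ after nasal /m/ → [ẽ]
Rule 1: /e/ after nasal /m/ → [ẽ]
After rule 1: mẽθimẽgu
Rule 2: no segment meets the rule's conditions; no change.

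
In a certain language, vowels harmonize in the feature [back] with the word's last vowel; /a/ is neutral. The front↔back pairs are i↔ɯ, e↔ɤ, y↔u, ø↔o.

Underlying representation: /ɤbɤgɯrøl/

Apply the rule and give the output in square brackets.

[ebegirøl]

/ɤ/ harmonizes with /ø/ ([-back]) → [e]
/ɤ/ harmonizes with /ø/ ([-back]) → [e]
/ɯ/ harmonizes with /ø/ ([-back]) → [i]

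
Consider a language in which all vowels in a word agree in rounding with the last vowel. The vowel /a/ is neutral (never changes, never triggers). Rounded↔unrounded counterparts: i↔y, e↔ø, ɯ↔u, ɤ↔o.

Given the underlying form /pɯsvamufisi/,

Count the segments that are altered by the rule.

1

/u/ harmonizes with /i/ ([-round]) → [ɯ]
1 segment changes.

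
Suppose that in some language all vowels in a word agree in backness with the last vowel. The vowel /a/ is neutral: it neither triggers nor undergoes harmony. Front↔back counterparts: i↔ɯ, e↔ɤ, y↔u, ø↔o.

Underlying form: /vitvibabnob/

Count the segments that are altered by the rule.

/i/ harmonizes with /o/ ([+back]) → [ɯ]
/i/ harmonizes with /o/ ([+back]) → [ɯ]
2 segments change.

2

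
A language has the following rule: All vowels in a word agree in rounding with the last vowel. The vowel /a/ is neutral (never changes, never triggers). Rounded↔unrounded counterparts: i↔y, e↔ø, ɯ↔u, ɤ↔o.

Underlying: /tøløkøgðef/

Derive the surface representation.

/ø/ harmonizes with /e/ ([-round]) → [e]
/ø/ harmonizes with /e/ ([-round]) → [e]
/ø/ harmonizes with /e/ ([-round]) → [e]

[telekegðef]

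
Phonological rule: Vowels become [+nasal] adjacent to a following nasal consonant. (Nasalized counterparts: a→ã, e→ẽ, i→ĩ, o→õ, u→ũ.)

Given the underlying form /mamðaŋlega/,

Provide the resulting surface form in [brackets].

/a/ before nasal /m/ → [ã]
/a/ before nasal /ŋ/ → [ã]

[mãmðãŋlega]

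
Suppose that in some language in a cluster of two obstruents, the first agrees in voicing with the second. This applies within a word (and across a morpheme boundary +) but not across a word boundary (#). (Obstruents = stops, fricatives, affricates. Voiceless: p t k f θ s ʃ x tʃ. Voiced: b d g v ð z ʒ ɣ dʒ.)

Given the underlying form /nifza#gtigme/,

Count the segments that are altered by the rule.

2

/f/ before /z/ (voiced) → [v]
/g/ before /t/ (voiceless) → [k]
2 segments change.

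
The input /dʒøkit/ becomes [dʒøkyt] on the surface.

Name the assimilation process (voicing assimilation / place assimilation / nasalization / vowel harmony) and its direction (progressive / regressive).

vowel harmony, progressive

/i/→[y].
Vowels agree with the first vowel, so the harmony is progressive.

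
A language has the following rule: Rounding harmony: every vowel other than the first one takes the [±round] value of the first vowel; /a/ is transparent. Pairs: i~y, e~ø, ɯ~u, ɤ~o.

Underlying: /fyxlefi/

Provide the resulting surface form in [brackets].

/e/ harmonizes with /y/ ([+round]) → [ø]
/i/ harmonizes with /y/ ([+round]) → [y]

[fyxløfy]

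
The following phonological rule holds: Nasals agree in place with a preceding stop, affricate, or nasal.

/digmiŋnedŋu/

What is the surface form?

[digŋiŋŋednu]

/m/ after /g/ (velar) → [ŋ]
/n/ after /ŋ/ (velar) → [ŋ]
/ŋ/ after /d/ (alveolar) → [n]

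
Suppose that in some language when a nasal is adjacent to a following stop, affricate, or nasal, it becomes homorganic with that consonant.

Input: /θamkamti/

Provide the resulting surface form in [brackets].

[θaŋkanti]

/m/ before /k/ (velar) → [ŋ]
/m/ before /t/ (alveolar) → [n]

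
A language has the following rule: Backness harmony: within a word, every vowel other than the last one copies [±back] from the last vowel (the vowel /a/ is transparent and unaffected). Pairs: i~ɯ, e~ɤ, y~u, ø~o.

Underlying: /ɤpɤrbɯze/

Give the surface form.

/ɤ/ harmonizes with /e/ ([-back]) → [e]
/ɤ/ harmonizes with /e/ ([-back]) → [e]
/ɯ/ harmonizes with /e/ ([-back]) → [i]

[eperbize]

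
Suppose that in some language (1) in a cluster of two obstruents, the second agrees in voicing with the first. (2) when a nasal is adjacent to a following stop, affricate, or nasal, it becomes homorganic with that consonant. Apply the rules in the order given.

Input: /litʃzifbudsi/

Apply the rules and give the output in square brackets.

[litʃsifpudzi]

Rule 1: /z/ after /tʃ/ (voiceless) → [s]
Rule 1: /b/ after /f/ (voiceless) → [p]
Rule 1: /s/ after /d/ (voiced) → [z]
After rule 1: litʃsifpudzi
Rule 2: no segment meets the rule's conditions; no change.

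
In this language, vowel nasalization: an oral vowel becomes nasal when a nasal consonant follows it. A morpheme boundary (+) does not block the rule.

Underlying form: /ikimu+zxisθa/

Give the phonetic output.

/i/ before nasal /m/ → [ĩ]

[ikĩmu+zxisθa]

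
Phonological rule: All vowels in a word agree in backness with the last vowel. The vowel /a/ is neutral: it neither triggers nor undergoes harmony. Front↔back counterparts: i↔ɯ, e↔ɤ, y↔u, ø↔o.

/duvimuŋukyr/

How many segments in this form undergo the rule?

/u/ harmonizes with /y/ ([-back]) → [y]
/u/ harmonizes with /y/ ([-back]) → [y]
/u/ harmonizes with /y/ ([-back]) → [y]
3 segments change.

3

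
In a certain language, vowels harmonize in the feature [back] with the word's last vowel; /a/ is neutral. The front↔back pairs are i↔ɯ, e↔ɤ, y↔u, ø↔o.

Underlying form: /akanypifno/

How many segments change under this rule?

/y/ harmonizes with /o/ ([+back]) → [u]
/i/ harmonizes with /o/ ([+back]) → [ɯ]
2 segments change.

2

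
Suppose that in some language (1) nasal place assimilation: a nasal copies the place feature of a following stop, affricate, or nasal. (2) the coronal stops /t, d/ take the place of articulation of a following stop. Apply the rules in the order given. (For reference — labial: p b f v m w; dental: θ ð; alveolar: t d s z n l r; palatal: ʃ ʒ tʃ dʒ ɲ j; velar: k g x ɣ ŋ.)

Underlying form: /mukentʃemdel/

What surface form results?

Rule 1: /n/ before /tʃ/ (palatal) → [ɲ]
Rule 1: /m/ before /d/ (alveolar) → [n]
After rule 1: mukeɲtʃendel
Rule 2: no segment meets the rule's conditions; no change.

[mukeɲtʃendel]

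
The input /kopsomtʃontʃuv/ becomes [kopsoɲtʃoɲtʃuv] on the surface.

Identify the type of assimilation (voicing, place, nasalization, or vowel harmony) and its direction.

/m/→[ɲ] /n/→[ɲ].
Each target copies a feature from the following segment, so the direction is regressive.

place assimilation, regressive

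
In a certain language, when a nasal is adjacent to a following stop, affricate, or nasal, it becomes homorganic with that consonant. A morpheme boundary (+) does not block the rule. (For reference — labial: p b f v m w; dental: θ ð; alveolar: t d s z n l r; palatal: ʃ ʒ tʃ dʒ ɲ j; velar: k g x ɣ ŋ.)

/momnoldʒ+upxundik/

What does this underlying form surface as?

[monnoldʒ+upxundik]

/m/ before /n/ (alveolar) → [n]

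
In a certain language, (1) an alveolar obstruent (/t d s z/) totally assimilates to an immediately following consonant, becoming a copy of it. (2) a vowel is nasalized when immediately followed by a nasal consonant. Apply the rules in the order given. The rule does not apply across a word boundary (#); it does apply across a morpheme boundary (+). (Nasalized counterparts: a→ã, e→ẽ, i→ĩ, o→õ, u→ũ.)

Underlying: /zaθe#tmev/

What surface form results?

Rule 1: /t/ before /m/ → [m] (total assimilation)
After rule 1: zaθe#mmev
Rule 2: no segment meets the rule's conditions; no change.

[zaθe#mmev]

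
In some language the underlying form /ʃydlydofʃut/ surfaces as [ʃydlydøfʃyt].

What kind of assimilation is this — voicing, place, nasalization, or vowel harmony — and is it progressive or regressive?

vowel harmony, progressive

/o/→[ø] /u/→[y].
Vowels agree with the first vowel, so the harmony is progressive.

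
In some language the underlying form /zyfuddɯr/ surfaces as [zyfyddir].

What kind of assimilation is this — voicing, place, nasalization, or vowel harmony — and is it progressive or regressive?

vowel harmony, progressive

/u/→[y] /ɯ/→[i].
Vowels agree with the first vowel, so the harmony is progressive.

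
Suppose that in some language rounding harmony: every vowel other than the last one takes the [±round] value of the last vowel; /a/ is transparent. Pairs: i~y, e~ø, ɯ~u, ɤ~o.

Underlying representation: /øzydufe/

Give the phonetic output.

[ezidɯfe]

/ø/ harmonizes with /e/ ([-round]) → [e]
/y/ harmonizes with /e/ ([-round]) → [i]
/u/ harmonizes with /e/ ([-round]) → [ɯ]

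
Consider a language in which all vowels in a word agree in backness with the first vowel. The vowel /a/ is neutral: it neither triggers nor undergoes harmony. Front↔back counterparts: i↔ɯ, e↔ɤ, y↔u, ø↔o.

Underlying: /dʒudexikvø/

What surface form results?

[dʒudɤxɯkvo]

/e/ harmonizes with /u/ ([+back]) → [ɤ]
/i/ harmonizes with /u/ ([+back]) → [ɯ]
/ø/ harmonizes with /u/ ([+back]) → [o]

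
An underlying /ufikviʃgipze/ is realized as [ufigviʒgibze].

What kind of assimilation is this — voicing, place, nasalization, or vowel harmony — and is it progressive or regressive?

/k/→[g] /ʃ/→[ʒ] /p/→[b].
Each target copies a feature from the following segment, so the direction is regressive.

voicing assimilation, regressive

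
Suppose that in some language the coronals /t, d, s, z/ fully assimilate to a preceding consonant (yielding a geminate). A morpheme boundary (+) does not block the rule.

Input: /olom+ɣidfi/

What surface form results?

no segment meets the rule's conditions; no change.

[olom+ɣidfi]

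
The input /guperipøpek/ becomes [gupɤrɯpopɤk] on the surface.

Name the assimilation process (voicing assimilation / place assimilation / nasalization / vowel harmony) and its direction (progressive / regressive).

/e/→[ɤ] /i/→[ɯ] /ø/→[o] /e/→[ɤ].
Vowels agree with the first vowel, so the harmony is progressive.

vowel harmony, progressive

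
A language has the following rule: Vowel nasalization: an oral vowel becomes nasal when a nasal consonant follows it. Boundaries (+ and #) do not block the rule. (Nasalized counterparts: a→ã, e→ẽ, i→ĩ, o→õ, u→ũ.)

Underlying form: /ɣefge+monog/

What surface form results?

/e/ before nasal /m/ → [ẽ]
/o/ before nasal /n/ → [õ]

[ɣefgẽ+mõnog]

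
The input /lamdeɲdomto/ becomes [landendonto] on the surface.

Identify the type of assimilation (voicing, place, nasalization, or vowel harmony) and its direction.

place assimilation, regressive

/m/→[n] /ɲ/→[n] /m/→[n].
Each target copies a feature from the following segment, so the direction is regressive.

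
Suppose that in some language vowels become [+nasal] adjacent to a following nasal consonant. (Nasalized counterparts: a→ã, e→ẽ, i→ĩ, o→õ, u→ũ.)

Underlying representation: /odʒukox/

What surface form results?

[odʒukox]

no segment meets the rule's conditions; no change.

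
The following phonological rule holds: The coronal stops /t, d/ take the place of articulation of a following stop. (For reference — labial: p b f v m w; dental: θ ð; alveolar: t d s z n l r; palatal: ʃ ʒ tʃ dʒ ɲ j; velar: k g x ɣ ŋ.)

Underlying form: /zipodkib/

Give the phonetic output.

/d/ before /k/ (velar) → [g]

[zipogkib]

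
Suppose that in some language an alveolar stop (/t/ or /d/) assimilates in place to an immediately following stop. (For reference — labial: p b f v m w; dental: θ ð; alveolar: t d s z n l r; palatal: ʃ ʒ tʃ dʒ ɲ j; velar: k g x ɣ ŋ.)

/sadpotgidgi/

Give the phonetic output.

/d/ before /p/ (labial) → [b]
/t/ before /g/ (velar) → [k]
/d/ before /g/ (velar) → [g]

[sabpokgiggi]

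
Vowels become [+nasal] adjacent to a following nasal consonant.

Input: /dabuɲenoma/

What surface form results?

[dabũɲẽnõma]

/u/ before nasal /ɲ/ → [ũ]
/e/ before nasal /n/ → [ẽ]
/o/ before nasal /m/ → [õ]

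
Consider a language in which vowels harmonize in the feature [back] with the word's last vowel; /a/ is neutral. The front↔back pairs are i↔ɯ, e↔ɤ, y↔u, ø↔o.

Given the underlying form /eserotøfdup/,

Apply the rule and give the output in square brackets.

/e/ harmonizes with /u/ ([+back]) → [ɤ]
/e/ harmonizes with /u/ ([+back]) → [ɤ]
/ø/ harmonizes with /u/ ([+back]) → [o]

[ɤsɤrotofdup]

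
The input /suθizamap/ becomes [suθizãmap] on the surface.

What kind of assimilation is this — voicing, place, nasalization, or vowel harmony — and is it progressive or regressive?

/a/→[ã].
Each target copies a feature from the following segment, so the direction is regressive.

nasalization, regressive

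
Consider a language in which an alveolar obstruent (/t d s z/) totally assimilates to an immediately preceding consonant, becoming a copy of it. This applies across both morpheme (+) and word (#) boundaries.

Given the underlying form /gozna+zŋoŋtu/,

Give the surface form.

[gozna+zŋoŋŋu]

/t/ after /ŋ/ → [ŋ] (total assimilation)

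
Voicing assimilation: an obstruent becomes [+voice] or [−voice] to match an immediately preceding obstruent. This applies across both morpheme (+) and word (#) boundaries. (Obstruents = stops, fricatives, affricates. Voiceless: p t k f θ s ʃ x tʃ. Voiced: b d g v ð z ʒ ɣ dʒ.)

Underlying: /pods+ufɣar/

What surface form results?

[podz+ufxar]

/s/ after /d/ (voiced) → [z]
/ɣ/ after /f/ (voiceless) → [x]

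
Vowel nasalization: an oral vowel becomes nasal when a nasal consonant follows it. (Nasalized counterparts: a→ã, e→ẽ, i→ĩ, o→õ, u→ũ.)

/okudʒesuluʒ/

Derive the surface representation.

[okudʒesuluʒ]

no segment meets the rule's conditions; no change.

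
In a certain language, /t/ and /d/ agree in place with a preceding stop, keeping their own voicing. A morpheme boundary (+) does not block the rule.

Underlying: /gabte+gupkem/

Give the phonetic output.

/t/ after /b/ (labial) → [p]

[gabpe+gupkem]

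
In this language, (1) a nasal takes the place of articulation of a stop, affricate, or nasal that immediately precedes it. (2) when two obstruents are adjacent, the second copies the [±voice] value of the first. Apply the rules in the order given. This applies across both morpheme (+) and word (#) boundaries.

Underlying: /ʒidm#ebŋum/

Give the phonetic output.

Rule 1: /m/ after /d/ (alveolar) → [n]
Rule 1: /ŋ/ after /b/ (labial) → [m]
After rule 1: ʒidn#ebmum
Rule 2: no segment meets the rule's conditions; no change.

[ʒidn#ebmum]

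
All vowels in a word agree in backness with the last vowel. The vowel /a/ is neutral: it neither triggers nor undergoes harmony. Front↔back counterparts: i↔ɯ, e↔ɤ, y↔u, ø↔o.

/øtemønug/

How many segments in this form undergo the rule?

/ø/ harmonizes with /u/ ([+back]) → [o]
/e/ harmonizes with /u/ ([+back]) → [ɤ]
/ø/ harmonizes with /u/ ([+back]) → [o]
3 segments change.

3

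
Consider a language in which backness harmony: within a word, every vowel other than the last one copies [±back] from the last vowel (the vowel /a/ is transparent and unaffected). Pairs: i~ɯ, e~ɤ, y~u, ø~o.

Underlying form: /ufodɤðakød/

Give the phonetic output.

[yfødeðakød]

/u/ harmonizes with /ø/ ([-back]) → [y]
/o/ harmonizes with /ø/ ([-back]) → [ø]
/ɤ/ harmonizes with /ø/ ([-back]) → [e]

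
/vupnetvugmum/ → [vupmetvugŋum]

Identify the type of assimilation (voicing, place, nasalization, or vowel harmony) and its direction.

place assimilation, progressive

/n/→[m] /m/→[ŋ].
Each target copies a feature from the preceding segment, so the direction is progressive.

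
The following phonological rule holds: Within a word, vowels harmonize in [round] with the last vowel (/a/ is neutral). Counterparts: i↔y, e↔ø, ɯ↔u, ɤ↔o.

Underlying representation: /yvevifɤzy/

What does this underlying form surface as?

[yvøvyfozy]

/e/ harmonizes with /y/ ([+round]) → [ø]
/i/ harmonizes with /y/ ([+round]) → [y]
/ɤ/ harmonizes with /y/ ([+round]) → [o]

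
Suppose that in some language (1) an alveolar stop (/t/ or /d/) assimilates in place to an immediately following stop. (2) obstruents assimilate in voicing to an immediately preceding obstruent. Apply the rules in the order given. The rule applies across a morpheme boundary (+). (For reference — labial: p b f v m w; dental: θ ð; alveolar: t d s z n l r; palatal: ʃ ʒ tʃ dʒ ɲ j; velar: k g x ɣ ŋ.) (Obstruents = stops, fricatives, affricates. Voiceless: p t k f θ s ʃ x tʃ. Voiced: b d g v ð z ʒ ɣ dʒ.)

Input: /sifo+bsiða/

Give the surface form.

[sifo+bziða]

Rule 1: no segment meets the rule's conditions; no change.
After rule 1: sifo+bsiða
Rule 2: /s/ after /b/ (voiced) → [z]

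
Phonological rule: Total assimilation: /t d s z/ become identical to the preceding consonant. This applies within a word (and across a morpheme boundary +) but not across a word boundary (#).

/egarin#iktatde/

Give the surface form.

/t/ after /k/ → [k] (total assimilation)
/d/ after /t/ → [t] (total assimilation)

[egarin#ikkatte]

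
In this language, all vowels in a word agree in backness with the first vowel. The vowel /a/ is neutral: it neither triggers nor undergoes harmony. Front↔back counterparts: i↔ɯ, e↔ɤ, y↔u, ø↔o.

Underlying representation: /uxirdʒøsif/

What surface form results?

/i/ harmonizes with /u/ ([+back]) → [ɯ]
/ø/ harmonizes with /u/ ([+back]) → [o]
/i/ harmonizes with /u/ ([+back]) → [ɯ]

[uxɯrdʒosɯf]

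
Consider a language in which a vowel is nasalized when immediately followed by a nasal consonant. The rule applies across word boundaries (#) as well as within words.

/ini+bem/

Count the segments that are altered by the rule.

/i/ before nasal /n/ → [ĩ]
/e/ before nasal /m/ → [ẽ]
2 segments change.

2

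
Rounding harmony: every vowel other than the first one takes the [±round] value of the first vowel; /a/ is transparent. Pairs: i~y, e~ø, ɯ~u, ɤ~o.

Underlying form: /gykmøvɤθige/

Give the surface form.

/ɤ/ harmonizes with /y/ ([+round]) → [o]
/i/ harmonizes with /y/ ([+round]) → [y]
/e/ harmonizes with /y/ ([+round]) → [ø]

[gykmøvoθygø]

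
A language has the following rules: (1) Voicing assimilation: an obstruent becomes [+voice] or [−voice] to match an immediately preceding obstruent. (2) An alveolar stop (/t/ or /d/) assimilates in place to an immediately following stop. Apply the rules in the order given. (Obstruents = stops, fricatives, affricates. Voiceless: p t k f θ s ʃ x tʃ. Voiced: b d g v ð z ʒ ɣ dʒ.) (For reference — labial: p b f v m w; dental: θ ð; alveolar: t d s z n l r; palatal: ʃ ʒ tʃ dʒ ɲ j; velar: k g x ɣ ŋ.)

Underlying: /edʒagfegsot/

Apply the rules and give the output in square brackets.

[edʒagvegzot]

Rule 1: /f/ after /g/ (voiced) → [v]
Rule 1: /s/ after /g/ (voiced) → [z]
After rule 1: edʒagvegzot
Rule 2: no segment meets the rule's conditions; no change.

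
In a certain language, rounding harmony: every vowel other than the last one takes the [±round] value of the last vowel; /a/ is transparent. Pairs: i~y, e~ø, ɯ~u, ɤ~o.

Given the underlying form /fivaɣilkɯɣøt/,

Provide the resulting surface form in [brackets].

[fyvaɣylkuɣøt]

/i/ harmonizes with /ø/ ([+round]) → [y]
/i/ harmonizes with /ø/ ([+round]) → [y]
/ɯ/ harmonizes with /ø/ ([+round]) → [u]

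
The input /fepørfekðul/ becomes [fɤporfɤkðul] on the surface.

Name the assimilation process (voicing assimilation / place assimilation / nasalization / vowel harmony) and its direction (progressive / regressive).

vowel harmony, regressive

/e/→[ɤ] /ø/→[o] /e/→[ɤ].
Vowels agree with the last vowel, so the harmony is regressive.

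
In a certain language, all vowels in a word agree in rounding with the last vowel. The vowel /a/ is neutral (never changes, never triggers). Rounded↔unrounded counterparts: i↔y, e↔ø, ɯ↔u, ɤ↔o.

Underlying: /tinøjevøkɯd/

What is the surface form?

[tinejevekɯd]

/ø/ harmonizes with /ɯ/ ([-round]) → [e]
/ø/ harmonizes with /ɯ/ ([-round]) → [e]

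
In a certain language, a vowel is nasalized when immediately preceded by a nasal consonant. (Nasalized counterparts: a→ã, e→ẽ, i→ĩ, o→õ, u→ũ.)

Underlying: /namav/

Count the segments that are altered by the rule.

2

/a/ after nasal /n/ → [ã]
/a/ after nasal /m/ → [ã]
2 segments change.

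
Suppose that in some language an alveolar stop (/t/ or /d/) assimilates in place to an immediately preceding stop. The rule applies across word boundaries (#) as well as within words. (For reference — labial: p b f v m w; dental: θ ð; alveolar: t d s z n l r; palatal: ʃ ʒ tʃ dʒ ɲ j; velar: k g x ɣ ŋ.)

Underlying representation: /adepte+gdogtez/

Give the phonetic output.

[adeppe+ggogkez]

/t/ after /p/ (labial) → [p]
/d/ after /g/ (velar) → [g]
/t/ after /g/ (velar) → [k]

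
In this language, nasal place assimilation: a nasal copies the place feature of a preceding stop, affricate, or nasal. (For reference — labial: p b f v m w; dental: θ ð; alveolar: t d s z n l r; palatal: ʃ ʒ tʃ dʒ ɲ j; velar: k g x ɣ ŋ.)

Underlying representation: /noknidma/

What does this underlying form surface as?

/n/ after /k/ (velar) → [ŋ]
/m/ after /d/ (alveolar) → [n]

[nokŋidna]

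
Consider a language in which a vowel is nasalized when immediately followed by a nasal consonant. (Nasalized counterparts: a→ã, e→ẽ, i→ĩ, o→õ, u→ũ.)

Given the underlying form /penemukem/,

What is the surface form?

[pẽnẽmukẽm]

/e/ before nasal /n/ → [ẽ]
/e/ before nasal /m/ → [ẽ]
/e/ before nasal /m/ → [ẽ]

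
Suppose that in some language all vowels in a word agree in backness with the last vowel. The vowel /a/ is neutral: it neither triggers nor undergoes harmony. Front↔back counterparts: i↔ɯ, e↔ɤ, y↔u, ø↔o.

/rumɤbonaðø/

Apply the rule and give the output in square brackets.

[rymebønaðø]

/u/ harmonizes with /ø/ ([-back]) → [y]
/ɤ/ harmonizes with /ø/ ([-back]) → [e]
/o/ harmonizes with /ø/ ([-back]) → [ø]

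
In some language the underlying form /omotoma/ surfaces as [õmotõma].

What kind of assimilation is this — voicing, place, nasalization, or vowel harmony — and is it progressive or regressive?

nasalization, regressive

/o/→[õ] /o/→[õ].
Each target copies a feature from the following segment, so the direction is regressive.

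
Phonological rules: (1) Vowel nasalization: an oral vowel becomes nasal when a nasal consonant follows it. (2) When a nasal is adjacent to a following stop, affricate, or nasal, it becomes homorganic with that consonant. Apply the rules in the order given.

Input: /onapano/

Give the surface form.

[õnapãno]

Rule 1: /o/ before nasal /n/ → [õ]
Rule 1: /a/ before nasal /n/ → [ã]
After rule 1: õnapãno
Rule 2: no segment meets the rule's conditions; no change.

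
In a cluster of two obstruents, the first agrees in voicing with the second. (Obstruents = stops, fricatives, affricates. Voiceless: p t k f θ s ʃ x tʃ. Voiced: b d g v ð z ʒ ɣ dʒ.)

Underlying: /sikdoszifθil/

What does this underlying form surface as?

[sigdozzifθil]

/k/ before /d/ (voiced) → [g]
/s/ before /z/ (voiced) → [z]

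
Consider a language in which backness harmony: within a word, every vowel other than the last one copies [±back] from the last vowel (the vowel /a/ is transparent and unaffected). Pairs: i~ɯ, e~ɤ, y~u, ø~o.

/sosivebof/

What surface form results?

/i/ harmonizes with /o/ ([+back]) → [ɯ]
/e/ harmonizes with /o/ ([+back]) → [ɤ]

[sosɯvɤbof]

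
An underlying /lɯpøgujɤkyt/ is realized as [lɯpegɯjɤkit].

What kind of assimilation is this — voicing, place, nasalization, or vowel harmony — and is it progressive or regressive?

/ø/→[e] /u/→[ɯ] /y/→[i].
Vowels agree with the first vowel, so the harmony is progressive.

vowel harmony, progressive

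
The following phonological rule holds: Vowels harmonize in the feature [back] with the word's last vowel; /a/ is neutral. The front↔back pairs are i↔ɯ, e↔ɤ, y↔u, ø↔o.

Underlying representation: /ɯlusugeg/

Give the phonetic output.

/ɯ/ harmonizes with /e/ ([-back]) → [i]
/u/ harmonizes with /e/ ([-back]) → [y]
/u/ harmonizes with /e/ ([-back]) → [y]

[ilysygeg]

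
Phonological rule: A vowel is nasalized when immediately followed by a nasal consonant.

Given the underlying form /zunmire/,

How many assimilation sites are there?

/u/ before nasal /n/ → [ũ]
1 segment changes.

1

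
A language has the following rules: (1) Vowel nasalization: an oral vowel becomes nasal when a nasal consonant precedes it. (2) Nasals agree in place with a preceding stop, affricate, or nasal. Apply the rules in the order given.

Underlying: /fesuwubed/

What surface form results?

[fesuwubed]

Rule 1: no segment meets the rule's conditions; no change.
After rule 1: fesuwubed
Rule 2: no segment meets the rule's conditions; no change.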